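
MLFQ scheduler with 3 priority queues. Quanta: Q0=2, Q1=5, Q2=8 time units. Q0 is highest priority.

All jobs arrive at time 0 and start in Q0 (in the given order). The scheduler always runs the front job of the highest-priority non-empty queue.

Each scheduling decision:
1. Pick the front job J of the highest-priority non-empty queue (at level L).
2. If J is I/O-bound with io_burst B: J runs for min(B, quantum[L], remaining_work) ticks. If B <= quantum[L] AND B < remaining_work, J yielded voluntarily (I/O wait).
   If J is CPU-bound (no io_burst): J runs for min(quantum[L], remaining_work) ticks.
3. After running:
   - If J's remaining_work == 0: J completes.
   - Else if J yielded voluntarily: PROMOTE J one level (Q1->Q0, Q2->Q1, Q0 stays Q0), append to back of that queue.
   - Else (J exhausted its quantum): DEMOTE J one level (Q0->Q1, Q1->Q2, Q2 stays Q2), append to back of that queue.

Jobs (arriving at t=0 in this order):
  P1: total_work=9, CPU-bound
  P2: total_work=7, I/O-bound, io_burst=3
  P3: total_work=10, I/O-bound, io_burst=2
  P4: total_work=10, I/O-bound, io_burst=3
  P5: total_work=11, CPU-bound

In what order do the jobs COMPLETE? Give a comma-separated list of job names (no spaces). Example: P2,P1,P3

Answer: P3,P2,P4,P1,P5

Derivation:
t=0-2: P1@Q0 runs 2, rem=7, quantum used, demote→Q1. Q0=[P2,P3,P4,P5] Q1=[P1] Q2=[]
t=2-4: P2@Q0 runs 2, rem=5, quantum used, demote→Q1. Q0=[P3,P4,P5] Q1=[P1,P2] Q2=[]
t=4-6: P3@Q0 runs 2, rem=8, I/O yield, promote→Q0. Q0=[P4,P5,P3] Q1=[P1,P2] Q2=[]
t=6-8: P4@Q0 runs 2, rem=8, quantum used, demote→Q1. Q0=[P5,P3] Q1=[P1,P2,P4] Q2=[]
t=8-10: P5@Q0 runs 2, rem=9, quantum used, demote→Q1. Q0=[P3] Q1=[P1,P2,P4,P5] Q2=[]
t=10-12: P3@Q0 runs 2, rem=6, I/O yield, promote→Q0. Q0=[P3] Q1=[P1,P2,P4,P5] Q2=[]
t=12-14: P3@Q0 runs 2, rem=4, I/O yield, promote→Q0. Q0=[P3] Q1=[P1,P2,P4,P5] Q2=[]
t=14-16: P3@Q0 runs 2, rem=2, I/O yield, promote→Q0. Q0=[P3] Q1=[P1,P2,P4,P5] Q2=[]
t=16-18: P3@Q0 runs 2, rem=0, completes. Q0=[] Q1=[P1,P2,P4,P5] Q2=[]
t=18-23: P1@Q1 runs 5, rem=2, quantum used, demote→Q2. Q0=[] Q1=[P2,P4,P5] Q2=[P1]
t=23-26: P2@Q1 runs 3, rem=2, I/O yield, promote→Q0. Q0=[P2] Q1=[P4,P5] Q2=[P1]
t=26-28: P2@Q0 runs 2, rem=0, completes. Q0=[] Q1=[P4,P5] Q2=[P1]
t=28-31: P4@Q1 runs 3, rem=5, I/O yield, promote→Q0. Q0=[P4] Q1=[P5] Q2=[P1]
t=31-33: P4@Q0 runs 2, rem=3, quantum used, demote→Q1. Q0=[] Q1=[P5,P4] Q2=[P1]
t=33-38: P5@Q1 runs 5, rem=4, quantum used, demote→Q2. Q0=[] Q1=[P4] Q2=[P1,P5]
t=38-41: P4@Q1 runs 3, rem=0, completes. Q0=[] Q1=[] Q2=[P1,P5]
t=41-43: P1@Q2 runs 2, rem=0, completes. Q0=[] Q1=[] Q2=[P5]
t=43-47: P5@Q2 runs 4, rem=0, completes. Q0=[] Q1=[] Q2=[]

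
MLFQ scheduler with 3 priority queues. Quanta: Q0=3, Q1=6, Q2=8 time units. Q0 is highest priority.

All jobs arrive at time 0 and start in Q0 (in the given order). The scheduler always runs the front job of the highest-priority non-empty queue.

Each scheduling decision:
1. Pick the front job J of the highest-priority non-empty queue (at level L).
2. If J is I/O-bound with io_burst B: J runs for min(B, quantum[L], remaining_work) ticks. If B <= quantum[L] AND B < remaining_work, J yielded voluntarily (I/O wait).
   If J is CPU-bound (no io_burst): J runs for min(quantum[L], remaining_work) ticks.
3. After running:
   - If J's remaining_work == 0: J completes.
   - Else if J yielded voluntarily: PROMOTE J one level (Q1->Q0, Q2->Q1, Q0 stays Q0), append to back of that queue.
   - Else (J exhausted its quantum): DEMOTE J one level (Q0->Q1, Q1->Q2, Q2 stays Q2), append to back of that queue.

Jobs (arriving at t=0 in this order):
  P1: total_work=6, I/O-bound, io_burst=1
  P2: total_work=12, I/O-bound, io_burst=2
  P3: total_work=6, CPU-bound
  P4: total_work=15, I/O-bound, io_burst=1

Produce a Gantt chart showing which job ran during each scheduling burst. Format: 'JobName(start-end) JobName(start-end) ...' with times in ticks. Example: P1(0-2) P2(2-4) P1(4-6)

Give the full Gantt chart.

t=0-1: P1@Q0 runs 1, rem=5, I/O yield, promote→Q0. Q0=[P2,P3,P4,P1] Q1=[] Q2=[]
t=1-3: P2@Q0 runs 2, rem=10, I/O yield, promote→Q0. Q0=[P3,P4,P1,P2] Q1=[] Q2=[]
t=3-6: P3@Q0 runs 3, rem=3, quantum used, demote→Q1. Q0=[P4,P1,P2] Q1=[P3] Q2=[]
t=6-7: P4@Q0 runs 1, rem=14, I/O yield, promote→Q0. Q0=[P1,P2,P4] Q1=[P3] Q2=[]
t=7-8: P1@Q0 runs 1, rem=4, I/O yield, promote→Q0. Q0=[P2,P4,P1] Q1=[P3] Q2=[]
t=8-10: P2@Q0 runs 2, rem=8, I/O yield, promote→Q0. Q0=[P4,P1,P2] Q1=[P3] Q2=[]
t=10-11: P4@Q0 runs 1, rem=13, I/O yield, promote→Q0. Q0=[P1,P2,P4] Q1=[P3] Q2=[]
t=11-12: P1@Q0 runs 1, rem=3, I/O yield, promote→Q0. Q0=[P2,P4,P1] Q1=[P3] Q2=[]
t=12-14: P2@Q0 runs 2, rem=6, I/O yield, promote→Q0. Q0=[P4,P1,P2] Q1=[P3] Q2=[]
t=14-15: P4@Q0 runs 1, rem=12, I/O yield, promote→Q0. Q0=[P1,P2,P4] Q1=[P3] Q2=[]
t=15-16: P1@Q0 runs 1, rem=2, I/O yield, promote→Q0. Q0=[P2,P4,P1] Q1=[P3] Q2=[]
t=16-18: P2@Q0 runs 2, rem=4, I/O yield, promote→Q0. Q0=[P4,P1,P2] Q1=[P3] Q2=[]
t=18-19: P4@Q0 runs 1, rem=11, I/O yield, promote→Q0. Q0=[P1,P2,P4] Q1=[P3] Q2=[]
t=19-20: P1@Q0 runs 1, rem=1, I/O yield, promote→Q0. Q0=[P2,P4,P1] Q1=[P3] Q2=[]
t=20-22: P2@Q0 runs 2, rem=2, I/O yield, promote→Q0. Q0=[P4,P1,P2] Q1=[P3] Q2=[]
t=22-23: P4@Q0 runs 1, rem=10, I/O yield, promote→Q0. Q0=[P1,P2,P4] Q1=[P3] Q2=[]
t=23-24: P1@Q0 runs 1, rem=0, completes. Q0=[P2,P4] Q1=[P3] Q2=[]
t=24-26: P2@Q0 runs 2, rem=0, completes. Q0=[P4] Q1=[P3] Q2=[]
t=26-27: P4@Q0 runs 1, rem=9, I/O yield, promote→Q0. Q0=[P4] Q1=[P3] Q2=[]
t=27-28: P4@Q0 runs 1, rem=8, I/O yield, promote→Q0. Q0=[P4] Q1=[P3] Q2=[]
t=28-29: P4@Q0 runs 1, rem=7, I/O yield, promote→Q0. Q0=[P4] Q1=[P3] Q2=[]
t=29-30: P4@Q0 runs 1, rem=6, I/O yield, promote→Q0. Q0=[P4] Q1=[P3] Q2=[]
t=30-31: P4@Q0 runs 1, rem=5, I/O yield, promote→Q0. Q0=[P4] Q1=[P3] Q2=[]
t=31-32: P4@Q0 runs 1, rem=4, I/O yield, promote→Q0. Q0=[P4] Q1=[P3] Q2=[]
t=32-33: P4@Q0 runs 1, rem=3, I/O yield, promote→Q0. Q0=[P4] Q1=[P3] Q2=[]
t=33-34: P4@Q0 runs 1, rem=2, I/O yield, promote→Q0. Q0=[P4] Q1=[P3] Q2=[]
t=34-35: P4@Q0 runs 1, rem=1, I/O yield, promote→Q0. Q0=[P4] Q1=[P3] Q2=[]
t=35-36: P4@Q0 runs 1, rem=0, completes. Q0=[] Q1=[P3] Q2=[]
t=36-39: P3@Q1 runs 3, rem=0, completes. Q0=[] Q1=[] Q2=[]

Answer: P1(0-1) P2(1-3) P3(3-6) P4(6-7) P1(7-8) P2(8-10) P4(10-11) P1(11-12) P2(12-14) P4(14-15) P1(15-16) P2(16-18) P4(18-19) P1(19-20) P2(20-22) P4(22-23) P1(23-24) P2(24-26) P4(26-27) P4(27-28) P4(28-29) P4(29-30) P4(30-31) P4(31-32) P4(32-33) P4(33-34) P4(34-35) P4(35-36) P3(36-39)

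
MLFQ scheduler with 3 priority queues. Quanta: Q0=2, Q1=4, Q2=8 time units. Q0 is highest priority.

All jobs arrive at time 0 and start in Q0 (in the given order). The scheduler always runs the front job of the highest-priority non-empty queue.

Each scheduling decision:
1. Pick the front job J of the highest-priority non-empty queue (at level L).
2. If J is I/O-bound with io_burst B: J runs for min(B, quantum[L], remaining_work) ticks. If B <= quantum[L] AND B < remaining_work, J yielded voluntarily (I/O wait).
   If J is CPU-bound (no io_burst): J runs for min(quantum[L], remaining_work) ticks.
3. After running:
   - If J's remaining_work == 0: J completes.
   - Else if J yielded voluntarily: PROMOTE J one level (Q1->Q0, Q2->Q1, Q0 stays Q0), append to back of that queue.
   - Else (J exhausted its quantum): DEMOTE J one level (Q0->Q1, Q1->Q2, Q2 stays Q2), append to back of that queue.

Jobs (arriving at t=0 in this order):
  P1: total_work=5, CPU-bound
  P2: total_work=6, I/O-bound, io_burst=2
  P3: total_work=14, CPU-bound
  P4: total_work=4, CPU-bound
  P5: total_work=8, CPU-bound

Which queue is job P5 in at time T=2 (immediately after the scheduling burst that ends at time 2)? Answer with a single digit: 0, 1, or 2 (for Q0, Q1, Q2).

t=0-2: P1@Q0 runs 2, rem=3, quantum used, demote→Q1. Q0=[P2,P3,P4,P5] Q1=[P1] Q2=[]
t=2-4: P2@Q0 runs 2, rem=4, I/O yield, promote→Q0. Q0=[P3,P4,P5,P2] Q1=[P1] Q2=[]
t=4-6: P3@Q0 runs 2, rem=12, quantum used, demote→Q1. Q0=[P4,P5,P2] Q1=[P1,P3] Q2=[]
t=6-8: P4@Q0 runs 2, rem=2, quantum used, demote→Q1. Q0=[P5,P2] Q1=[P1,P3,P4] Q2=[]
t=8-10: P5@Q0 runs 2, rem=6, quantum used, demote→Q1. Q0=[P2] Q1=[P1,P3,P4,P5] Q2=[]
t=10-12: P2@Q0 runs 2, rem=2, I/O yield, promote→Q0. Q0=[P2] Q1=[P1,P3,P4,P5] Q2=[]
t=12-14: P2@Q0 runs 2, rem=0, completes. Q0=[] Q1=[P1,P3,P4,P5] Q2=[]
t=14-17: P1@Q1 runs 3, rem=0, completes. Q0=[] Q1=[P3,P4,P5] Q2=[]
t=17-21: P3@Q1 runs 4, rem=8, quantum used, demote→Q2. Q0=[] Q1=[P4,P5] Q2=[P3]
t=21-23: P4@Q1 runs 2, rem=0, completes. Q0=[] Q1=[P5] Q2=[P3]
t=23-27: P5@Q1 runs 4, rem=2, quantum used, demote→Q2. Q0=[] Q1=[] Q2=[P3,P5]
t=27-35: P3@Q2 runs 8, rem=0, completes. Q0=[] Q1=[] Q2=[P5]
t=35-37: P5@Q2 runs 2, rem=0, completes. Q0=[] Q1=[] Q2=[]

Answer: 0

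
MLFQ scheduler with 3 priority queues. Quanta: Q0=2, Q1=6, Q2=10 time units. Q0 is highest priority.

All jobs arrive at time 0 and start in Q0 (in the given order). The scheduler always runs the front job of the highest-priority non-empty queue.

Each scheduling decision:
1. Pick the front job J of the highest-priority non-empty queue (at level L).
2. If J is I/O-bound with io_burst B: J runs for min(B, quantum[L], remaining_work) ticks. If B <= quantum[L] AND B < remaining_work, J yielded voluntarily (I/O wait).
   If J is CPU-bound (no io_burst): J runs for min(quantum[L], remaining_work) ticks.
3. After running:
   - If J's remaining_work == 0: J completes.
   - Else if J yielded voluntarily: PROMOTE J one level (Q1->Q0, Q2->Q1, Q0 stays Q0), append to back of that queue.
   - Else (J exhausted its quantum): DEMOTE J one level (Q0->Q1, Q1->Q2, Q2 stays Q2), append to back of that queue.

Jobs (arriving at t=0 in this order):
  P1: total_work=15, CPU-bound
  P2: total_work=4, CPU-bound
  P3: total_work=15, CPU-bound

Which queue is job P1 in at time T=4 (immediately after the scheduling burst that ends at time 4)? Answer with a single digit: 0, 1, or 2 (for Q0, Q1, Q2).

Answer: 1

Derivation:
t=0-2: P1@Q0 runs 2, rem=13, quantum used, demote→Q1. Q0=[P2,P3] Q1=[P1] Q2=[]
t=2-4: P2@Q0 runs 2, rem=2, quantum used, demote→Q1. Q0=[P3] Q1=[P1,P2] Q2=[]
t=4-6: P3@Q0 runs 2, rem=13, quantum used, demote→Q1. Q0=[] Q1=[P1,P2,P3] Q2=[]
t=6-12: P1@Q1 runs 6, rem=7, quantum used, demote→Q2. Q0=[] Q1=[P2,P3] Q2=[P1]
t=12-14: P2@Q1 runs 2, rem=0, completes. Q0=[] Q1=[P3] Q2=[P1]
t=14-20: P3@Q1 runs 6, rem=7, quantum used, demote→Q2. Q0=[] Q1=[] Q2=[P1,P3]
t=20-27: P1@Q2 runs 7, rem=0, completes. Q0=[] Q1=[] Q2=[P3]
t=27-34: P3@Q2 runs 7, rem=0, completes. Q0=[] Q1=[] Q2=[]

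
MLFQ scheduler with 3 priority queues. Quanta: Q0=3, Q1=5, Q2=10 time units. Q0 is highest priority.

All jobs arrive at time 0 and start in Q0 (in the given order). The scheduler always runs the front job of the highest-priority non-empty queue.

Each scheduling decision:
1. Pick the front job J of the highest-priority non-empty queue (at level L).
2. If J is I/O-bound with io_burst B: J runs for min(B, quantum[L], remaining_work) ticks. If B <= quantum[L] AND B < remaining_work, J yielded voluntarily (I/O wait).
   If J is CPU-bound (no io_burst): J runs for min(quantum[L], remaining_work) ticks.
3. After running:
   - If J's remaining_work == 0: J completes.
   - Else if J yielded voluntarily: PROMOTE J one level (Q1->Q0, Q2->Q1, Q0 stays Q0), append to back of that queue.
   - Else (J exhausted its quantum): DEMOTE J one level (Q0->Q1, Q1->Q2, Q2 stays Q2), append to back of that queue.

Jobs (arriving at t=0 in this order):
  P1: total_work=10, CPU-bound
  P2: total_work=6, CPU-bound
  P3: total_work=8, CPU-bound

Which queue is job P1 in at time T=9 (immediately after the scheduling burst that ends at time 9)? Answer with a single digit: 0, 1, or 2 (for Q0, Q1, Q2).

Answer: 1

Derivation:
t=0-3: P1@Q0 runs 3, rem=7, quantum used, demote→Q1. Q0=[P2,P3] Q1=[P1] Q2=[]
t=3-6: P2@Q0 runs 3, rem=3, quantum used, demote→Q1. Q0=[P3] Q1=[P1,P2] Q2=[]
t=6-9: P3@Q0 runs 3, rem=5, quantum used, demote→Q1. Q0=[] Q1=[P1,P2,P3] Q2=[]
t=9-14: P1@Q1 runs 5, rem=2, quantum used, demote→Q2. Q0=[] Q1=[P2,P3] Q2=[P1]
t=14-17: P2@Q1 runs 3, rem=0, completes. Q0=[] Q1=[P3] Q2=[P1]
t=17-22: P3@Q1 runs 5, rem=0, completes. Q0=[] Q1=[] Q2=[P1]
t=22-24: P1@Q2 runs 2, rem=0, completes. Q0=[] Q1=[] Q2=[]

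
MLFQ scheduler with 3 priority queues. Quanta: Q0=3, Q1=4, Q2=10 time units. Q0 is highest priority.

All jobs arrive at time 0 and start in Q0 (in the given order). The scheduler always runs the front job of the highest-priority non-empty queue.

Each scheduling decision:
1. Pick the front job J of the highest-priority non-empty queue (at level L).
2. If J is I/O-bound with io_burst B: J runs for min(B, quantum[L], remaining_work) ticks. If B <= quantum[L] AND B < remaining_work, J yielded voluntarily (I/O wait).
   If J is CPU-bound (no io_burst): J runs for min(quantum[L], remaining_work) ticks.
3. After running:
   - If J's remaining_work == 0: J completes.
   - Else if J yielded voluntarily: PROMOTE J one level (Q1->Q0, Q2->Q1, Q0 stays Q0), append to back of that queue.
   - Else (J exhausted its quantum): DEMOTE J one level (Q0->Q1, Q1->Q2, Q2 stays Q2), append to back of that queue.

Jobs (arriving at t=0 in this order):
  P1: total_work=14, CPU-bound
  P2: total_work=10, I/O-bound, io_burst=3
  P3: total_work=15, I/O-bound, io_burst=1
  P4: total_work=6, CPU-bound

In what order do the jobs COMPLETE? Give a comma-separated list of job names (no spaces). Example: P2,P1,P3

Answer: P2,P3,P4,P1

Derivation:
t=0-3: P1@Q0 runs 3, rem=11, quantum used, demote→Q1. Q0=[P2,P3,P4] Q1=[P1] Q2=[]
t=3-6: P2@Q0 runs 3, rem=7, I/O yield, promote→Q0. Q0=[P3,P4,P2] Q1=[P1] Q2=[]
t=6-7: P3@Q0 runs 1, rem=14, I/O yield, promote→Q0. Q0=[P4,P2,P3] Q1=[P1] Q2=[]
t=7-10: P4@Q0 runs 3, rem=3, quantum used, demote→Q1. Q0=[P2,P3] Q1=[P1,P4] Q2=[]
t=10-13: P2@Q0 runs 3, rem=4, I/O yield, promote→Q0. Q0=[P3,P2] Q1=[P1,P4] Q2=[]
t=13-14: P3@Q0 runs 1, rem=13, I/O yield, promote→Q0. Q0=[P2,P3] Q1=[P1,P4] Q2=[]
t=14-17: P2@Q0 runs 3, rem=1, I/O yield, promote→Q0. Q0=[P3,P2] Q1=[P1,P4] Q2=[]
t=17-18: P3@Q0 runs 1, rem=12, I/O yield, promote→Q0. Q0=[P2,P3] Q1=[P1,P4] Q2=[]
t=18-19: P2@Q0 runs 1, rem=0, completes. Q0=[P3] Q1=[P1,P4] Q2=[]
t=19-20: P3@Q0 runs 1, rem=11, I/O yield, promote→Q0. Q0=[P3] Q1=[P1,P4] Q2=[]
t=20-21: P3@Q0 runs 1, rem=10, I/O yield, promote→Q0. Q0=[P3] Q1=[P1,P4] Q2=[]
t=21-22: P3@Q0 runs 1, rem=9, I/O yield, promote→Q0. Q0=[P3] Q1=[P1,P4] Q2=[]
t=22-23: P3@Q0 runs 1, rem=8, I/O yield, promote→Q0. Q0=[P3] Q1=[P1,P4] Q2=[]
t=23-24: P3@Q0 runs 1, rem=7, I/O yield, promote→Q0. Q0=[P3] Q1=[P1,P4] Q2=[]
t=24-25: P3@Q0 runs 1, rem=6, I/O yield, promote→Q0. Q0=[P3] Q1=[P1,P4] Q2=[]
t=25-26: P3@Q0 runs 1, rem=5, I/O yield, promote→Q0. Q0=[P3] Q1=[P1,P4] Q2=[]
t=26-27: P3@Q0 runs 1, rem=4, I/O yield, promote→Q0. Q0=[P3] Q1=[P1,P4] Q2=[]
t=27-28: P3@Q0 runs 1, rem=3, I/O yield, promote→Q0. Q0=[P3] Q1=[P1,P4] Q2=[]
t=28-29: P3@Q0 runs 1, rem=2, I/O yield, promote→Q0. Q0=[P3] Q1=[P1,P4] Q2=[]
t=29-30: P3@Q0 runs 1, rem=1, I/O yield, promote→Q0. Q0=[P3] Q1=[P1,P4] Q2=[]
t=30-31: P3@Q0 runs 1, rem=0, completes. Q0=[] Q1=[P1,P4] Q2=[]
t=31-35: P1@Q1 runs 4, rem=7, quantum used, demote→Q2. Q0=[] Q1=[P4] Q2=[P1]
t=35-38: P4@Q1 runs 3, rem=0, completes. Q0=[] Q1=[] Q2=[P1]
t=38-45: P1@Q2 runs 7, rem=0, completes. Q0=[] Q1=[] Q2=[]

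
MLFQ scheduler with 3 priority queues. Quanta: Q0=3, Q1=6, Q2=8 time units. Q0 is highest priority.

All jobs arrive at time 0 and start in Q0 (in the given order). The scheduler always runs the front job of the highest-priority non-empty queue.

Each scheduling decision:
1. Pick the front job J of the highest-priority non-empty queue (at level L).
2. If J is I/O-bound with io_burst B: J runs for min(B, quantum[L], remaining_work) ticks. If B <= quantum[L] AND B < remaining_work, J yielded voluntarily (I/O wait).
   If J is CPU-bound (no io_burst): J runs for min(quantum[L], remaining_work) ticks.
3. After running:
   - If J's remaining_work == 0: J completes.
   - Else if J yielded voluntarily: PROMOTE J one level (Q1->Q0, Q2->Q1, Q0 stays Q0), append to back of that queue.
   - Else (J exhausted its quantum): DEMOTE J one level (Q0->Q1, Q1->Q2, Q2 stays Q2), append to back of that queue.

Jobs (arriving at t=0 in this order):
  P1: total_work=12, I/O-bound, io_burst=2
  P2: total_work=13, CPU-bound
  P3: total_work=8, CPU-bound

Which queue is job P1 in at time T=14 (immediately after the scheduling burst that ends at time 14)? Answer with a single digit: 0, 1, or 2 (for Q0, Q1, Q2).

Answer: 0

Derivation:
t=0-2: P1@Q0 runs 2, rem=10, I/O yield, promote→Q0. Q0=[P2,P3,P1] Q1=[] Q2=[]
t=2-5: P2@Q0 runs 3, rem=10, quantum used, demote→Q1. Q0=[P3,P1] Q1=[P2] Q2=[]
t=5-8: P3@Q0 runs 3, rem=5, quantum used, demote→Q1. Q0=[P1] Q1=[P2,P3] Q2=[]
t=8-10: P1@Q0 runs 2, rem=8, I/O yield, promote→Q0. Q0=[P1] Q1=[P2,P3] Q2=[]
t=10-12: P1@Q0 runs 2, rem=6, I/O yield, promote→Q0. Q0=[P1] Q1=[P2,P3] Q2=[]
t=12-14: P1@Q0 runs 2, rem=4, I/O yield, promote→Q0. Q0=[P1] Q1=[P2,P3] Q2=[]
t=14-16: P1@Q0 runs 2, rem=2, I/O yield, promote→Q0. Q0=[P1] Q1=[P2,P3] Q2=[]
t=16-18: P1@Q0 runs 2, rem=0, completes. Q0=[] Q1=[P2,P3] Q2=[]
t=18-24: P2@Q1 runs 6, rem=4, quantum used, demote→Q2. Q0=[] Q1=[P3] Q2=[P2]
t=24-29: P3@Q1 runs 5, rem=0, completes. Q0=[] Q1=[] Q2=[P2]
t=29-33: P2@Q2 runs 4, rem=0, completes. Q0=[] Q1=[] Q2=[]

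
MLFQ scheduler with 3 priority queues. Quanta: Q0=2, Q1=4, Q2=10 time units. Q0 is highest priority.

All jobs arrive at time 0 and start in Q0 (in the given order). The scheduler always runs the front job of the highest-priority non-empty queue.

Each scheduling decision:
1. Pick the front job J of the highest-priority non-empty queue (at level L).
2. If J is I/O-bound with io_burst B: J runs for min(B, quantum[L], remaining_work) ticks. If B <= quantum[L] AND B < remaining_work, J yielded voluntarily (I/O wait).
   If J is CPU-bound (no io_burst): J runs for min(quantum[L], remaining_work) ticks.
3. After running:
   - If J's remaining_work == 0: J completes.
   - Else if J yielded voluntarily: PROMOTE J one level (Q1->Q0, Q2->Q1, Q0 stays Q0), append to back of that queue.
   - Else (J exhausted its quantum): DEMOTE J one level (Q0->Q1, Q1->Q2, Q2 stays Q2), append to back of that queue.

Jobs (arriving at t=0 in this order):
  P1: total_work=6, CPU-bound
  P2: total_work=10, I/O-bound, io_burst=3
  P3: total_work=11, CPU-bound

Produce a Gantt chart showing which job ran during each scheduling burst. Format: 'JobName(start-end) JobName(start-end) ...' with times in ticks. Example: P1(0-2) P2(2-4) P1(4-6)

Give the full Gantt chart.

t=0-2: P1@Q0 runs 2, rem=4, quantum used, demote→Q1. Q0=[P2,P3] Q1=[P1] Q2=[]
t=2-4: P2@Q0 runs 2, rem=8, quantum used, demote→Q1. Q0=[P3] Q1=[P1,P2] Q2=[]
t=4-6: P3@Q0 runs 2, rem=9, quantum used, demote→Q1. Q0=[] Q1=[P1,P2,P3] Q2=[]
t=6-10: P1@Q1 runs 4, rem=0, completes. Q0=[] Q1=[P2,P3] Q2=[]
t=10-13: P2@Q1 runs 3, rem=5, I/O yield, promote→Q0. Q0=[P2] Q1=[P3] Q2=[]
t=13-15: P2@Q0 runs 2, rem=3, quantum used, demote→Q1. Q0=[] Q1=[P3,P2] Q2=[]
t=15-19: P3@Q1 runs 4, rem=5, quantum used, demote→Q2. Q0=[] Q1=[P2] Q2=[P3]
t=19-22: P2@Q1 runs 3, rem=0, completes. Q0=[] Q1=[] Q2=[P3]
t=22-27: P3@Q2 runs 5, rem=0, completes. Q0=[] Q1=[] Q2=[]

Answer: P1(0-2) P2(2-4) P3(4-6) P1(6-10) P2(10-13) P2(13-15) P3(15-19) P2(19-22) P3(22-27)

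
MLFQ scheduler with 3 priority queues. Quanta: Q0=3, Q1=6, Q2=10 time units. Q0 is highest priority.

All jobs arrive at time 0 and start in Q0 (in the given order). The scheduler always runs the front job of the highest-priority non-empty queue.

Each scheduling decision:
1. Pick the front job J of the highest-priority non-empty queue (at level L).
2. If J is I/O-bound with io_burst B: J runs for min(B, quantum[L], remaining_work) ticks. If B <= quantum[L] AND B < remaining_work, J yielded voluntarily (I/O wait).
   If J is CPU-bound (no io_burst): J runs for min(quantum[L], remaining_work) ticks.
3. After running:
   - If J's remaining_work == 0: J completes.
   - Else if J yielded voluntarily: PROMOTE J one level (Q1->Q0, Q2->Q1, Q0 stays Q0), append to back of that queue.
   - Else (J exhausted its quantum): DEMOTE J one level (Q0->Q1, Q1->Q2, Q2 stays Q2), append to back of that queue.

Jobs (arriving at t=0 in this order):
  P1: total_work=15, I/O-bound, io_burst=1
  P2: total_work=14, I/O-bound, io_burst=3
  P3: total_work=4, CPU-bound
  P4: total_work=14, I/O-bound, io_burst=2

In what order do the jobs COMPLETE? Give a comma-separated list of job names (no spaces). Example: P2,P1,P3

t=0-1: P1@Q0 runs 1, rem=14, I/O yield, promote→Q0. Q0=[P2,P3,P4,P1] Q1=[] Q2=[]
t=1-4: P2@Q0 runs 3, rem=11, I/O yield, promote→Q0. Q0=[P3,P4,P1,P2] Q1=[] Q2=[]
t=4-7: P3@Q0 runs 3, rem=1, quantum used, demote→Q1. Q0=[P4,P1,P2] Q1=[P3] Q2=[]
t=7-9: P4@Q0 runs 2, rem=12, I/O yield, promote→Q0. Q0=[P1,P2,P4] Q1=[P3] Q2=[]
t=9-10: P1@Q0 runs 1, rem=13, I/O yield, promote→Q0. Q0=[P2,P4,P1] Q1=[P3] Q2=[]
t=10-13: P2@Q0 runs 3, rem=8, I/O yield, promote→Q0. Q0=[P4,P1,P2] Q1=[P3] Q2=[]
t=13-15: P4@Q0 runs 2, rem=10, I/O yield, promote→Q0. Q0=[P1,P2,P4] Q1=[P3] Q2=[]
t=15-16: P1@Q0 runs 1, rem=12, I/O yield, promote→Q0. Q0=[P2,P4,P1] Q1=[P3] Q2=[]
t=16-19: P2@Q0 runs 3, rem=5, I/O yield, promote→Q0. Q0=[P4,P1,P2] Q1=[P3] Q2=[]
t=19-21: P4@Q0 runs 2, rem=8, I/O yield, promote→Q0. Q0=[P1,P2,P4] Q1=[P3] Q2=[]
t=21-22: P1@Q0 runs 1, rem=11, I/O yield, promote→Q0. Q0=[P2,P4,P1] Q1=[P3] Q2=[]
t=22-25: P2@Q0 runs 3, rem=2, I/O yield, promote→Q0. Q0=[P4,P1,P2] Q1=[P3] Q2=[]
t=25-27: P4@Q0 runs 2, rem=6, I/O yield, promote→Q0. Q0=[P1,P2,P4] Q1=[P3] Q2=[]
t=27-28: P1@Q0 runs 1, rem=10, I/O yield, promote→Q0. Q0=[P2,P4,P1] Q1=[P3] Q2=[]
t=28-30: P2@Q0 runs 2, rem=0, completes. Q0=[P4,P1] Q1=[P3] Q2=[]
t=30-32: P4@Q0 runs 2, rem=4, I/O yield, promote→Q0. Q0=[P1,P4] Q1=[P3] Q2=[]
t=32-33: P1@Q0 runs 1, rem=9, I/O yield, promote→Q0. Q0=[P4,P1] Q1=[P3] Q2=[]
t=33-35: P4@Q0 runs 2, rem=2, I/O yield, promote→Q0. Q0=[P1,P4] Q1=[P3] Q2=[]
t=35-36: P1@Q0 runs 1, rem=8, I/O yield, promote→Q0. Q0=[P4,P1] Q1=[P3] Q2=[]
t=36-38: P4@Q0 runs 2, rem=0, completes. Q0=[P1] Q1=[P3] Q2=[]
t=38-39: P1@Q0 runs 1, rem=7, I/O yield, promote→Q0. Q0=[P1] Q1=[P3] Q2=[]
t=39-40: P1@Q0 runs 1, rem=6, I/O yield, promote→Q0. Q0=[P1] Q1=[P3] Q2=[]
t=40-41: P1@Q0 runs 1, rem=5, I/O yield, promote→Q0. Q0=[P1] Q1=[P3] Q2=[]
t=41-42: P1@Q0 runs 1, rem=4, I/O yield, promote→Q0. Q0=[P1] Q1=[P3] Q2=[]
t=42-43: P1@Q0 runs 1, rem=3, I/O yield, promote→Q0. Q0=[P1] Q1=[P3] Q2=[]
t=43-44: P1@Q0 runs 1, rem=2, I/O yield, promote→Q0. Q0=[P1] Q1=[P3] Q2=[]
t=44-45: P1@Q0 runs 1, rem=1, I/O yield, promote→Q0. Q0=[P1] Q1=[P3] Q2=[]
t=45-46: P1@Q0 runs 1, rem=0, completes. Q0=[] Q1=[P3] Q2=[]
t=46-47: P3@Q1 runs 1, rem=0, completes. Q0=[] Q1=[] Q2=[]

Answer: P2,P4,P1,P3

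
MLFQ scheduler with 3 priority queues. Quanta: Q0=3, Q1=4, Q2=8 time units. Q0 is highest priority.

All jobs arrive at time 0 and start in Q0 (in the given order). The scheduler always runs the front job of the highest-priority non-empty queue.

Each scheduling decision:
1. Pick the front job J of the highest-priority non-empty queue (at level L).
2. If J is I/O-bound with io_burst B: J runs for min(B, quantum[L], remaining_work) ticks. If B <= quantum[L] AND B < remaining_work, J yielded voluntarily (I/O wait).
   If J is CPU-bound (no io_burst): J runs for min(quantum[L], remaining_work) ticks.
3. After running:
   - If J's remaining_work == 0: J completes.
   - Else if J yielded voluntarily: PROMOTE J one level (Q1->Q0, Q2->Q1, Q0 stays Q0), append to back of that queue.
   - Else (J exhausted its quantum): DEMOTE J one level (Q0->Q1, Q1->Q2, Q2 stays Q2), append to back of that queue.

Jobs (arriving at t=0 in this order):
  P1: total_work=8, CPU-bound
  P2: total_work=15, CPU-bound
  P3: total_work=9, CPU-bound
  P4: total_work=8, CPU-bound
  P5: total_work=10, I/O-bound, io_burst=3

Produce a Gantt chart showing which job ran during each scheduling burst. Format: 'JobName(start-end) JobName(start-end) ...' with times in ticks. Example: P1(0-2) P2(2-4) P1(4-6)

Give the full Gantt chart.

t=0-3: P1@Q0 runs 3, rem=5, quantum used, demote→Q1. Q0=[P2,P3,P4,P5] Q1=[P1] Q2=[]
t=3-6: P2@Q0 runs 3, rem=12, quantum used, demote→Q1. Q0=[P3,P4,P5] Q1=[P1,P2] Q2=[]
t=6-9: P3@Q0 runs 3, rem=6, quantum used, demote→Q1. Q0=[P4,P5] Q1=[P1,P2,P3] Q2=[]
t=9-12: P4@Q0 runs 3, rem=5, quantum used, demote→Q1. Q0=[P5] Q1=[P1,P2,P3,P4] Q2=[]
t=12-15: P5@Q0 runs 3, rem=7, I/O yield, promote→Q0. Q0=[P5] Q1=[P1,P2,P3,P4] Q2=[]
t=15-18: P5@Q0 runs 3, rem=4, I/O yield, promote→Q0. Q0=[P5] Q1=[P1,P2,P3,P4] Q2=[]
t=18-21: P5@Q0 runs 3, rem=1, I/O yield, promote→Q0. Q0=[P5] Q1=[P1,P2,P3,P4] Q2=[]
t=21-22: P5@Q0 runs 1, rem=0, completes. Q0=[] Q1=[P1,P2,P3,P4] Q2=[]
t=22-26: P1@Q1 runs 4, rem=1, quantum used, demote→Q2. Q0=[] Q1=[P2,P3,P4] Q2=[P1]
t=26-30: P2@Q1 runs 4, rem=8, quantum used, demote→Q2. Q0=[] Q1=[P3,P4] Q2=[P1,P2]
t=30-34: P3@Q1 runs 4, rem=2, quantum used, demote→Q2. Q0=[] Q1=[P4] Q2=[P1,P2,P3]
t=34-38: P4@Q1 runs 4, rem=1, quantum used, demote→Q2. Q0=[] Q1=[] Q2=[P1,P2,P3,P4]
t=38-39: P1@Q2 runs 1, rem=0, completes. Q0=[] Q1=[] Q2=[P2,P3,P4]
t=39-47: P2@Q2 runs 8, rem=0, completes. Q0=[] Q1=[] Q2=[P3,P4]
t=47-49: P3@Q2 runs 2, rem=0, completes. Q0=[] Q1=[] Q2=[P4]
t=49-50: P4@Q2 runs 1, rem=0, completes. Q0=[] Q1=[] Q2=[]

Answer: P1(0-3) P2(3-6) P3(6-9) P4(9-12) P5(12-15) P5(15-18) P5(18-21) P5(21-22) P1(22-26) P2(26-30) P3(30-34) P4(34-38) P1(38-39) P2(39-47) P3(47-49) P4(49-50)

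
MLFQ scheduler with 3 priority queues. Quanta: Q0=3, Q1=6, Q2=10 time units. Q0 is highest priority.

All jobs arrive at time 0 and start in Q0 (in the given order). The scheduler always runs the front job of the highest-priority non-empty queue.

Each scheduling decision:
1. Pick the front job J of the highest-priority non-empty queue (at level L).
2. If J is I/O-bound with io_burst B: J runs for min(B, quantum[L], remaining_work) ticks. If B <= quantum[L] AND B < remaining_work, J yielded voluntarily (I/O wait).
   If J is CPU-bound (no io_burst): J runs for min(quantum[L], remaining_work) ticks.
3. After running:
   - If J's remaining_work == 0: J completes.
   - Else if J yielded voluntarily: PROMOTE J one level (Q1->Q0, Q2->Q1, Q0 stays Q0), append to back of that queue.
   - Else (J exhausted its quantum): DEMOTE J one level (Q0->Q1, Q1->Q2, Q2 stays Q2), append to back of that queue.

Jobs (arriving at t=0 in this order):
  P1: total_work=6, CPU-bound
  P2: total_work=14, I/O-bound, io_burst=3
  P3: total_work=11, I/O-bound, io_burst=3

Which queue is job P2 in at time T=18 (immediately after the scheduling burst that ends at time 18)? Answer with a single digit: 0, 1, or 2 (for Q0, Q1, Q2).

Answer: 0

Derivation:
t=0-3: P1@Q0 runs 3, rem=3, quantum used, demote→Q1. Q0=[P2,P3] Q1=[P1] Q2=[]
t=3-6: P2@Q0 runs 3, rem=11, I/O yield, promote→Q0. Q0=[P3,P2] Q1=[P1] Q2=[]
t=6-9: P3@Q0 runs 3, rem=8, I/O yield, promote→Q0. Q0=[P2,P3] Q1=[P1] Q2=[]
t=9-12: P2@Q0 runs 3, rem=8, I/O yield, promote→Q0. Q0=[P3,P2] Q1=[P1] Q2=[]
t=12-15: P3@Q0 runs 3, rem=5, I/O yield, promote→Q0. Q0=[P2,P3] Q1=[P1] Q2=[]
t=15-18: P2@Q0 runs 3, rem=5, I/O yield, promote→Q0. Q0=[P3,P2] Q1=[P1] Q2=[]
t=18-21: P3@Q0 runs 3, rem=2, I/O yield, promote→Q0. Q0=[P2,P3] Q1=[P1] Q2=[]
t=21-24: P2@Q0 runs 3, rem=2, I/O yield, promote→Q0. Q0=[P3,P2] Q1=[P1] Q2=[]
t=24-26: P3@Q0 runs 2, rem=0, completes. Q0=[P2] Q1=[P1] Q2=[]
t=26-28: P2@Q0 runs 2, rem=0, completes. Q0=[] Q1=[P1] Q2=[]
t=28-31: P1@Q1 runs 3, rem=0, completes. Q0=[] Q1=[] Q2=[]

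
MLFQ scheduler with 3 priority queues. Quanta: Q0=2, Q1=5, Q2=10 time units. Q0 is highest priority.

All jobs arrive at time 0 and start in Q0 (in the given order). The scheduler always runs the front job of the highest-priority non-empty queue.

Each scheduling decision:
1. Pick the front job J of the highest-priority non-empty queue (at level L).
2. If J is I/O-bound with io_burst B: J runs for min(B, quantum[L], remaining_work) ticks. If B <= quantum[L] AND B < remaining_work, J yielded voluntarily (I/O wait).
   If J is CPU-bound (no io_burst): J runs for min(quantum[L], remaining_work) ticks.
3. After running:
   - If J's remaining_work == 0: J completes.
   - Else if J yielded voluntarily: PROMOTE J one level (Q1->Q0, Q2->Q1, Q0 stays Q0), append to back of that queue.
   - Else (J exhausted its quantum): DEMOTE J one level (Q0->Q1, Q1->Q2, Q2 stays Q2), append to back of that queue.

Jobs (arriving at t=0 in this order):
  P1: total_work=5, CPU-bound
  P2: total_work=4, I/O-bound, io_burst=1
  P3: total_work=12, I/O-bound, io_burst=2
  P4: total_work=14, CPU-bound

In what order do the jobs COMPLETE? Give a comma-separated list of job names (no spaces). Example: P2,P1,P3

t=0-2: P1@Q0 runs 2, rem=3, quantum used, demote→Q1. Q0=[P2,P3,P4] Q1=[P1] Q2=[]
t=2-3: P2@Q0 runs 1, rem=3, I/O yield, promote→Q0. Q0=[P3,P4,P2] Q1=[P1] Q2=[]
t=3-5: P3@Q0 runs 2, rem=10, I/O yield, promote→Q0. Q0=[P4,P2,P3] Q1=[P1] Q2=[]
t=5-7: P4@Q0 runs 2, rem=12, quantum used, demote→Q1. Q0=[P2,P3] Q1=[P1,P4] Q2=[]
t=7-8: P2@Q0 runs 1, rem=2, I/O yield, promote→Q0. Q0=[P3,P2] Q1=[P1,P4] Q2=[]
t=8-10: P3@Q0 runs 2, rem=8, I/O yield, promote→Q0. Q0=[P2,P3] Q1=[P1,P4] Q2=[]
t=10-11: P2@Q0 runs 1, rem=1, I/O yield, promote→Q0. Q0=[P3,P2] Q1=[P1,P4] Q2=[]
t=11-13: P3@Q0 runs 2, rem=6, I/O yield, promote→Q0. Q0=[P2,P3] Q1=[P1,P4] Q2=[]
t=13-14: P2@Q0 runs 1, rem=0, completes. Q0=[P3] Q1=[P1,P4] Q2=[]
t=14-16: P3@Q0 runs 2, rem=4, I/O yield, promote→Q0. Q0=[P3] Q1=[P1,P4] Q2=[]
t=16-18: P3@Q0 runs 2, rem=2, I/O yield, promote→Q0. Q0=[P3] Q1=[P1,P4] Q2=[]
t=18-20: P3@Q0 runs 2, rem=0, completes. Q0=[] Q1=[P1,P4] Q2=[]
t=20-23: P1@Q1 runs 3, rem=0, completes. Q0=[] Q1=[P4] Q2=[]
t=23-28: P4@Q1 runs 5, rem=7, quantum used, demote→Q2. Q0=[] Q1=[] Q2=[P4]
t=28-35: P4@Q2 runs 7, rem=0, completes. Q0=[] Q1=[] Q2=[]

Answer: P2,P3,P1,P4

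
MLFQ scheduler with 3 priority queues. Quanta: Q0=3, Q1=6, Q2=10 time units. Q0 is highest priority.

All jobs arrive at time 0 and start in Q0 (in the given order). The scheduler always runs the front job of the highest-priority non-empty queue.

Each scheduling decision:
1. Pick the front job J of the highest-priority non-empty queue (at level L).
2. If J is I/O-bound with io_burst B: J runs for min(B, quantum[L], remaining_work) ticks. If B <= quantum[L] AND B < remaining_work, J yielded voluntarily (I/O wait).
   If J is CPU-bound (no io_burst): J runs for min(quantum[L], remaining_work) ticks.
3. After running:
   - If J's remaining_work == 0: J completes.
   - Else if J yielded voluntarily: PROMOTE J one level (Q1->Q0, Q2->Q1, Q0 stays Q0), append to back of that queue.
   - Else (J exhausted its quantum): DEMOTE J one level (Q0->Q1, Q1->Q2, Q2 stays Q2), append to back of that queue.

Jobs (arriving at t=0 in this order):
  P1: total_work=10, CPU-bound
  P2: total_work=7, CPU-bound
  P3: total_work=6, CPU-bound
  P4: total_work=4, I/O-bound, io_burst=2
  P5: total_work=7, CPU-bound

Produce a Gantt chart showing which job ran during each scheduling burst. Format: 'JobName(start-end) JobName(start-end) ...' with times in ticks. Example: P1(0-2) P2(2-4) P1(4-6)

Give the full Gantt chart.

t=0-3: P1@Q0 runs 3, rem=7, quantum used, demote→Q1. Q0=[P2,P3,P4,P5] Q1=[P1] Q2=[]
t=3-6: P2@Q0 runs 3, rem=4, quantum used, demote→Q1. Q0=[P3,P4,P5] Q1=[P1,P2] Q2=[]
t=6-9: P3@Q0 runs 3, rem=3, quantum used, demote→Q1. Q0=[P4,P5] Q1=[P1,P2,P3] Q2=[]
t=9-11: P4@Q0 runs 2, rem=2, I/O yield, promote→Q0. Q0=[P5,P4] Q1=[P1,P2,P3] Q2=[]
t=11-14: P5@Q0 runs 3, rem=4, quantum used, demote→Q1. Q0=[P4] Q1=[P1,P2,P3,P5] Q2=[]
t=14-16: P4@Q0 runs 2, rem=0, completes. Q0=[] Q1=[P1,P2,P3,P5] Q2=[]
t=16-22: P1@Q1 runs 6, rem=1, quantum used, demote→Q2. Q0=[] Q1=[P2,P3,P5] Q2=[P1]
t=22-26: P2@Q1 runs 4, rem=0, completes. Q0=[] Q1=[P3,P5] Q2=[P1]
t=26-29: P3@Q1 runs 3, rem=0, completes. Q0=[] Q1=[P5] Q2=[P1]
t=29-33: P5@Q1 runs 4, rem=0, completes. Q0=[] Q1=[] Q2=[P1]
t=33-34: P1@Q2 runs 1, rem=0, completes. Q0=[] Q1=[] Q2=[]

Answer: P1(0-3) P2(3-6) P3(6-9) P4(9-11) P5(11-14) P4(14-16) P1(16-22) P2(22-26) P3(26-29) P5(29-33) P1(33-34)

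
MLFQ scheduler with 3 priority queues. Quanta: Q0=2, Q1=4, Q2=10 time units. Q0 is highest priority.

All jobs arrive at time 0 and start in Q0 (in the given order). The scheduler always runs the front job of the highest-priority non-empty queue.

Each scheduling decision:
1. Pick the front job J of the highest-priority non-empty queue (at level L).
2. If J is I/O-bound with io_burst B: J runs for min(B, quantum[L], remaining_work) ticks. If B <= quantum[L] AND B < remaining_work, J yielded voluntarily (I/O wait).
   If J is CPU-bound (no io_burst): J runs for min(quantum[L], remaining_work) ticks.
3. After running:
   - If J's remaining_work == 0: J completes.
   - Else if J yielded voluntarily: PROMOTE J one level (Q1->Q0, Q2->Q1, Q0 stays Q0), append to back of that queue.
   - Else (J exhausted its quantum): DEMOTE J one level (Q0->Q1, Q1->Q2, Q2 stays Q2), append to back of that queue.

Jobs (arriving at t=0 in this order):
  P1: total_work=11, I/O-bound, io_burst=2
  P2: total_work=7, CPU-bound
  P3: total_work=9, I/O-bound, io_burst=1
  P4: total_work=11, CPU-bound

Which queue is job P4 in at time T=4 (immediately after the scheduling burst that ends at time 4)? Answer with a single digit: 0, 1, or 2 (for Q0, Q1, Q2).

Answer: 0

Derivation:
t=0-2: P1@Q0 runs 2, rem=9, I/O yield, promote→Q0. Q0=[P2,P3,P4,P1] Q1=[] Q2=[]
t=2-4: P2@Q0 runs 2, rem=5, quantum used, demote→Q1. Q0=[P3,P4,P1] Q1=[P2] Q2=[]
t=4-5: P3@Q0 runs 1, rem=8, I/O yield, promote→Q0. Q0=[P4,P1,P3] Q1=[P2] Q2=[]
t=5-7: P4@Q0 runs 2, rem=9, quantum used, demote→Q1. Q0=[P1,P3] Q1=[P2,P4] Q2=[]
t=7-9: P1@Q0 runs 2, rem=7, I/O yield, promote→Q0. Q0=[P3,P1] Q1=[P2,P4] Q2=[]
t=9-10: P3@Q0 runs 1, rem=7, I/O yield, promote→Q0. Q0=[P1,P3] Q1=[P2,P4] Q2=[]
t=10-12: P1@Q0 runs 2, rem=5, I/O yield, promote→Q0. Q0=[P3,P1] Q1=[P2,P4] Q2=[]
t=12-13: P3@Q0 runs 1, rem=6, I/O yield, promote→Q0. Q0=[P1,P3] Q1=[P2,P4] Q2=[]
t=13-15: P1@Q0 runs 2, rem=3, I/O yield, promote→Q0. Q0=[P3,P1] Q1=[P2,P4] Q2=[]
t=15-16: P3@Q0 runs 1, rem=5, I/O yield, promote→Q0. Q0=[P1,P3] Q1=[P2,P4] Q2=[]
t=16-18: P1@Q0 runs 2, rem=1, I/O yield, promote→Q0. Q0=[P3,P1] Q1=[P2,P4] Q2=[]
t=18-19: P3@Q0 runs 1, rem=4, I/O yield, promote→Q0. Q0=[P1,P3] Q1=[P2,P4] Q2=[]
t=19-20: P1@Q0 runs 1, rem=0, completes. Q0=[P3] Q1=[P2,P4] Q2=[]
t=20-21: P3@Q0 runs 1, rem=3, I/O yield, promote→Q0. Q0=[P3] Q1=[P2,P4] Q2=[]
t=21-22: P3@Q0 runs 1, rem=2, I/O yield, promote→Q0. Q0=[P3] Q1=[P2,P4] Q2=[]
t=22-23: P3@Q0 runs 1, rem=1, I/O yield, promote→Q0. Q0=[P3] Q1=[P2,P4] Q2=[]
t=23-24: P3@Q0 runs 1, rem=0, completes. Q0=[] Q1=[P2,P4] Q2=[]
t=24-28: P2@Q1 runs 4, rem=1, quantum used, demote→Q2. Q0=[] Q1=[P4] Q2=[P2]
t=28-32: P4@Q1 runs 4, rem=5, quantum used, demote→Q2. Q0=[] Q1=[] Q2=[P2,P4]
t=32-33: P2@Q2 runs 1, rem=0, completes. Q0=[] Q1=[] Q2=[P4]
t=33-38: P4@Q2 runs 5, rem=0, completes. Q0=[] Q1=[] Q2=[]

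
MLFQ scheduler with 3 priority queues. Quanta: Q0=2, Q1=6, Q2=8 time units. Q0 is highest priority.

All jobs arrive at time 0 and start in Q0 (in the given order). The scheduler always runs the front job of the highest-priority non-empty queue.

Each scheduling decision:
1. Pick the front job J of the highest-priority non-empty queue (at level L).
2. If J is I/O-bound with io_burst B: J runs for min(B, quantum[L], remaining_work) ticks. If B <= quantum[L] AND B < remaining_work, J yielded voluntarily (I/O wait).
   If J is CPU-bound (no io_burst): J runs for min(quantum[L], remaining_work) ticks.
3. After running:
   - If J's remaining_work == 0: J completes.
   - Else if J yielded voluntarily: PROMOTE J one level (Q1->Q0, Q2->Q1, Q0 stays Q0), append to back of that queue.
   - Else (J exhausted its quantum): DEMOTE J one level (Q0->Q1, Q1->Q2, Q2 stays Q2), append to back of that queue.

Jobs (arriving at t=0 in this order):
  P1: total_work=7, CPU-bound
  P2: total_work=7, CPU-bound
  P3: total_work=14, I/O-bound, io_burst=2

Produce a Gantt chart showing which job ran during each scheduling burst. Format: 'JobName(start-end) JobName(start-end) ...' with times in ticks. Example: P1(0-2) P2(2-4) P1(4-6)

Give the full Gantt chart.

t=0-2: P1@Q0 runs 2, rem=5, quantum used, demote→Q1. Q0=[P2,P3] Q1=[P1] Q2=[]
t=2-4: P2@Q0 runs 2, rem=5, quantum used, demote→Q1. Q0=[P3] Q1=[P1,P2] Q2=[]
t=4-6: P3@Q0 runs 2, rem=12, I/O yield, promote→Q0. Q0=[P3] Q1=[P1,P2] Q2=[]
t=6-8: P3@Q0 runs 2, rem=10, I/O yield, promote→Q0. Q0=[P3] Q1=[P1,P2] Q2=[]
t=8-10: P3@Q0 runs 2, rem=8, I/O yield, promote→Q0. Q0=[P3] Q1=[P1,P2] Q2=[]
t=10-12: P3@Q0 runs 2, rem=6, I/O yield, promote→Q0. Q0=[P3] Q1=[P1,P2] Q2=[]
t=12-14: P3@Q0 runs 2, rem=4, I/O yield, promote→Q0. Q0=[P3] Q1=[P1,P2] Q2=[]
t=14-16: P3@Q0 runs 2, rem=2, I/O yield, promote→Q0. Q0=[P3] Q1=[P1,P2] Q2=[]
t=16-18: P3@Q0 runs 2, rem=0, completes. Q0=[] Q1=[P1,P2] Q2=[]
t=18-23: P1@Q1 runs 5, rem=0, completes. Q0=[] Q1=[P2] Q2=[]
t=23-28: P2@Q1 runs 5, rem=0, completes. Q0=[] Q1=[] Q2=[]

Answer: P1(0-2) P2(2-4) P3(4-6) P3(6-8) P3(8-10) P3(10-12) P3(12-14) P3(14-16) P3(16-18) P1(18-23) P2(23-28)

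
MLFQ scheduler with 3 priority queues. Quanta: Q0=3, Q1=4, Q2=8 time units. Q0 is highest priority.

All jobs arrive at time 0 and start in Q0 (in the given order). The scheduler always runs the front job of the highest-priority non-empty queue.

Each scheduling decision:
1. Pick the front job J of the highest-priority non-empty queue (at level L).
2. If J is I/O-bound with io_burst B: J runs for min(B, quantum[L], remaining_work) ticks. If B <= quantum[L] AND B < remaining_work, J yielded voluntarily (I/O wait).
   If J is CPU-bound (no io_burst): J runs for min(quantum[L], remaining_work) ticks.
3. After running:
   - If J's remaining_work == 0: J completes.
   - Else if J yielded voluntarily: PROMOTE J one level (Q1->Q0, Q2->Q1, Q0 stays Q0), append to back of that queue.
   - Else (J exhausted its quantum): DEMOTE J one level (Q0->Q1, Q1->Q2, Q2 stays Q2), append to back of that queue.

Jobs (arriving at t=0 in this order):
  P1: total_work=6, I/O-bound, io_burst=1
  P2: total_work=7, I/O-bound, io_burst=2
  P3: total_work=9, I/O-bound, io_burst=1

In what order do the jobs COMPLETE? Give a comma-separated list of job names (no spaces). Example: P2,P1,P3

t=0-1: P1@Q0 runs 1, rem=5, I/O yield, promote→Q0. Q0=[P2,P3,P1] Q1=[] Q2=[]
t=1-3: P2@Q0 runs 2, rem=5, I/O yield, promote→Q0. Q0=[P3,P1,P2] Q1=[] Q2=[]
t=3-4: P3@Q0 runs 1, rem=8, I/O yield, promote→Q0. Q0=[P1,P2,P3] Q1=[] Q2=[]
t=4-5: P1@Q0 runs 1, rem=4, I/O yield, promote→Q0. Q0=[P2,P3,P1] Q1=[] Q2=[]
t=5-7: P2@Q0 runs 2, rem=3, I/O yield, promote→Q0. Q0=[P3,P1,P2] Q1=[] Q2=[]
t=7-8: P3@Q0 runs 1, rem=7, I/O yield, promote→Q0. Q0=[P1,P2,P3] Q1=[] Q2=[]
t=8-9: P1@Q0 runs 1, rem=3, I/O yield, promote→Q0. Q0=[P2,P3,P1] Q1=[] Q2=[]
t=9-11: P2@Q0 runs 2, rem=1, I/O yield, promote→Q0. Q0=[P3,P1,P2] Q1=[] Q2=[]
t=11-12: P3@Q0 runs 1, rem=6, I/O yield, promote→Q0. Q0=[P1,P2,P3] Q1=[] Q2=[]
t=12-13: P1@Q0 runs 1, rem=2, I/O yield, promote→Q0. Q0=[P2,P3,P1] Q1=[] Q2=[]
t=13-14: P2@Q0 runs 1, rem=0, completes. Q0=[P3,P1] Q1=[] Q2=[]
t=14-15: P3@Q0 runs 1, rem=5, I/O yield, promote→Q0. Q0=[P1,P3] Q1=[] Q2=[]
t=15-16: P1@Q0 runs 1, rem=1, I/O yield, promote→Q0. Q0=[P3,P1] Q1=[] Q2=[]
t=16-17: P3@Q0 runs 1, rem=4, I/O yield, promote→Q0. Q0=[P1,P3] Q1=[] Q2=[]
t=17-18: P1@Q0 runs 1, rem=0, completes. Q0=[P3] Q1=[] Q2=[]
t=18-19: P3@Q0 runs 1, rem=3, I/O yield, promote→Q0. Q0=[P3] Q1=[] Q2=[]
t=19-20: P3@Q0 runs 1, rem=2, I/O yield, promote→Q0. Q0=[P3] Q1=[] Q2=[]
t=20-21: P3@Q0 runs 1, rem=1, I/O yield, promote→Q0. Q0=[P3] Q1=[] Q2=[]
t=21-22: P3@Q0 runs 1, rem=0, completes. Q0=[] Q1=[] Q2=[]

Answer: P2,P1,P3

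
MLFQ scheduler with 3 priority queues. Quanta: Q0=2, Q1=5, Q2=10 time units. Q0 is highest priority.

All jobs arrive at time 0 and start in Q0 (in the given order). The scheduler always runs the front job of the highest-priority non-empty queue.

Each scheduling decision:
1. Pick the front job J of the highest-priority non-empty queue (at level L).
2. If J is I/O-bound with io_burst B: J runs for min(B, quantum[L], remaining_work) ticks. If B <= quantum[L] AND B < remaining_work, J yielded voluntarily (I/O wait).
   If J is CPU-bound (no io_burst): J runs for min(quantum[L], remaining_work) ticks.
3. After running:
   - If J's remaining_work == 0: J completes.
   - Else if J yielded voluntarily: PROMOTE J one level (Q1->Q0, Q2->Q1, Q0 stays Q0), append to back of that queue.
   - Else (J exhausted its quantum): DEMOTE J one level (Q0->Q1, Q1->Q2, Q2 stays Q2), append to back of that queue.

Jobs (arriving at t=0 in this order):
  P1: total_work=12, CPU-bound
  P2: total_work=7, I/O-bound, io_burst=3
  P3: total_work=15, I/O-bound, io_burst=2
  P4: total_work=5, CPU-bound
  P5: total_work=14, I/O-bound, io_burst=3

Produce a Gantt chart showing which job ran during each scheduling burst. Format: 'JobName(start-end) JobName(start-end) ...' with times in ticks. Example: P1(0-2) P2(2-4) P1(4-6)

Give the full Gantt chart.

t=0-2: P1@Q0 runs 2, rem=10, quantum used, demote→Q1. Q0=[P2,P3,P4,P5] Q1=[P1] Q2=[]
t=2-4: P2@Q0 runs 2, rem=5, quantum used, demote→Q1. Q0=[P3,P4,P5] Q1=[P1,P2] Q2=[]
t=4-6: P3@Q0 runs 2, rem=13, I/O yield, promote→Q0. Q0=[P4,P5,P3] Q1=[P1,P2] Q2=[]
t=6-8: P4@Q0 runs 2, rem=3, quantum used, demote→Q1. Q0=[P5,P3] Q1=[P1,P2,P4] Q2=[]
t=8-10: P5@Q0 runs 2, rem=12, quantum used, demote→Q1. Q0=[P3] Q1=[P1,P2,P4,P5] Q2=[]
t=10-12: P3@Q0 runs 2, rem=11, I/O yield, promote→Q0. Q0=[P3] Q1=[P1,P2,P4,P5] Q2=[]
t=12-14: P3@Q0 runs 2, rem=9, I/O yield, promote→Q0. Q0=[P3] Q1=[P1,P2,P4,P5] Q2=[]
t=14-16: P3@Q0 runs 2, rem=7, I/O yield, promote→Q0. Q0=[P3] Q1=[P1,P2,P4,P5] Q2=[]
t=16-18: P3@Q0 runs 2, rem=5, I/O yield, promote→Q0. Q0=[P3] Q1=[P1,P2,P4,P5] Q2=[]
t=18-20: P3@Q0 runs 2, rem=3, I/O yield, promote→Q0. Q0=[P3] Q1=[P1,P2,P4,P5] Q2=[]
t=20-22: P3@Q0 runs 2, rem=1, I/O yield, promote→Q0. Q0=[P3] Q1=[P1,P2,P4,P5] Q2=[]
t=22-23: P3@Q0 runs 1, rem=0, completes. Q0=[] Q1=[P1,P2,P4,P5] Q2=[]
t=23-28: P1@Q1 runs 5, rem=5, quantum used, demote→Q2. Q0=[] Q1=[P2,P4,P5] Q2=[P1]
t=28-31: P2@Q1 runs 3, rem=2, I/O yield, promote→Q0. Q0=[P2] Q1=[P4,P5] Q2=[P1]
t=31-33: P2@Q0 runs 2, rem=0, completes. Q0=[] Q1=[P4,P5] Q2=[P1]
t=33-36: P4@Q1 runs 3, rem=0, completes. Q0=[] Q1=[P5] Q2=[P1]
t=36-39: P5@Q1 runs 3, rem=9, I/O yield, promote→Q0. Q0=[P5] Q1=[] Q2=[P1]
t=39-41: P5@Q0 runs 2, rem=7, quantum used, demote→Q1. Q0=[] Q1=[P5] Q2=[P1]
t=41-44: P5@Q1 runs 3, rem=4, I/O yield, promote→Q0. Q0=[P5] Q1=[] Q2=[P1]
t=44-46: P5@Q0 runs 2, rem=2, quantum used, demote→Q1. Q0=[] Q1=[P5] Q2=[P1]
t=46-48: P5@Q1 runs 2, rem=0, completes. Q0=[] Q1=[] Q2=[P1]
t=48-53: P1@Q2 runs 5, rem=0, completes. Q0=[] Q1=[] Q2=[]

Answer: P1(0-2) P2(2-4) P3(4-6) P4(6-8) P5(8-10) P3(10-12) P3(12-14) P3(14-16) P3(16-18) P3(18-20) P3(20-22) P3(22-23) P1(23-28) P2(28-31) P2(31-33) P4(33-36) P5(36-39) P5(39-41) P5(41-44) P5(44-46) P5(46-48) P1(48-53)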